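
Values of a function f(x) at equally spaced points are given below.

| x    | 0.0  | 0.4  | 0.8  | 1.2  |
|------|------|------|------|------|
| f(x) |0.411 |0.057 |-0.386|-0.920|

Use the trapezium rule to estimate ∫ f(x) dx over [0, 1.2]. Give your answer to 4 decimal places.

h = 0.4, n = 3.
(h/2)·[y₀ + 2y₁ + 2y₂ + y₃] = 0.2·(-1.167) = -0.2334.

-0.2334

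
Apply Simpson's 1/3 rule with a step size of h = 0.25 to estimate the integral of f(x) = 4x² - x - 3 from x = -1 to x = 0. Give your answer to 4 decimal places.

h = (0 − (-1))/4 = 0.25.
Nodes x₀,…,x₄ = -1, -0.75, -0.5, -0.25, 0.
f(x) = 4x² - x - 3: f₀=2, f₁=0, f₂=-1.5, f₃=-2.5, f₄=-3.
(h/3)·[f₀ + 4f₁ + 2f₂ + 4f₃ + f₄] = 0.083333·(-14) = -1.1667.

-1.1667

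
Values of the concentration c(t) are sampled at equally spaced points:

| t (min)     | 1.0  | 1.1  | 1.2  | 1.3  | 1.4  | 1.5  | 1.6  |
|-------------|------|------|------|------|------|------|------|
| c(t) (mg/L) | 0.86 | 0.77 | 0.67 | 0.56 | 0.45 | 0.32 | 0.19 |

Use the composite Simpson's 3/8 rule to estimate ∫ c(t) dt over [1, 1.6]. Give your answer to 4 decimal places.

h = 0.1, n = 6.
(3h/8)·[y₀ + 3y₁ + 3y₂ + 2y₃ + 3y₄ + 3y₅ + y₆] = 0.0375·(8.80) = 0.3300.

0.3300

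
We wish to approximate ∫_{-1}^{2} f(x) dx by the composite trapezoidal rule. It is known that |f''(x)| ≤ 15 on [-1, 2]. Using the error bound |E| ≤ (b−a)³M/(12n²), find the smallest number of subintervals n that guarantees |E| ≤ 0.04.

Need 405/(12n²) ≤ 0.04.
n² ≥ 405/(12·0.04) = 843.75 ⇒ n ≥ 29.0474, so the smallest n is 30.

30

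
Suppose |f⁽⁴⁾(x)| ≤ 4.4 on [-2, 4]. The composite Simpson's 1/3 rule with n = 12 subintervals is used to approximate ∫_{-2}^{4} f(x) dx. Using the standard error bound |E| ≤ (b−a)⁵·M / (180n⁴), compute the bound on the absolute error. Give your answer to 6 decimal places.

|E| ≤ (6)⁵·4.4 / (180·12⁴) = 34214.4/3732480 = 0.009167.

0.009167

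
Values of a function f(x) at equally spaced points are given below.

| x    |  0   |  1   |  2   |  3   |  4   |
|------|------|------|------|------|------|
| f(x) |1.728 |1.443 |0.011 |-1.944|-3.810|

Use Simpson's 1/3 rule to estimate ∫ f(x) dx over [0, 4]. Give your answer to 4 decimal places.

h = 1, n = 4.
(h/3)·[y₀ + 4y₁ + 2y₂ + 4y₃ + y₄] = 0.333333·(-4.064) = -1.3547.

-1.3547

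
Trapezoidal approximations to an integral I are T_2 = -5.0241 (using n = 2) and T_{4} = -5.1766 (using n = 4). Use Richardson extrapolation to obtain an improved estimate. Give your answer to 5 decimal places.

-5.22743

R = (4·T_{4} − T_2) / 3 = (4·(-5.1766) − (-5.0241))/3 = (-15.6823)/3 = -5.22743.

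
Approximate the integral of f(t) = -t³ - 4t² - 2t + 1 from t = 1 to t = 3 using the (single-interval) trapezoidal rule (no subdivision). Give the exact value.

-74

T = (b−a)/2 · [f(1) + f(3)] = 1·[(-6) + (-68)] = -74.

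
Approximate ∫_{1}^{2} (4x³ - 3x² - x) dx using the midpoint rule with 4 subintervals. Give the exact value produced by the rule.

h = (2 − 1)/4 = 0.25.
Midpoints m₁,…,m₄ = 1.125, 1.375, 1.625, 1.875.
f(m₁)=0.7734375, f(m₂)=3.3515625, f(m₃)=7.6171875, f(m₄)=13.9453125.
h·[f(m₁) + f(m₂) + f(m₃) + f(m₄)] = 0.25·(25.6875) = 6.421875.

6.421875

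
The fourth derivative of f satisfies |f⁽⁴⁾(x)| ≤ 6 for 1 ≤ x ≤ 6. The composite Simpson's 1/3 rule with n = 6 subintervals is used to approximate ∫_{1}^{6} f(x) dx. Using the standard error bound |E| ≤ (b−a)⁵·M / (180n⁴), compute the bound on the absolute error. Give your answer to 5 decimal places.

0.08038

|E| ≤ (5)⁵·6 / (180·6⁴) = 18750/233280 = 0.08038.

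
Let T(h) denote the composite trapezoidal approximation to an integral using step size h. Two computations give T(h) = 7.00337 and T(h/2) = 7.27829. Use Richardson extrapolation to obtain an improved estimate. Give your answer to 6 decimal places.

R = (4·T(h/2) − T(h)) / 3 = (4·7.27829 − 7.00337)/3 = (22.10979)/3 = 7.369930.

7.369930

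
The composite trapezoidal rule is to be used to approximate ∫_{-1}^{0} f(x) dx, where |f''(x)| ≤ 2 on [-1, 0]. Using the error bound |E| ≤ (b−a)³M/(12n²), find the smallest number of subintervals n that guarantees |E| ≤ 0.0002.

29

Need 2/(12n²) ≤ 0.0002.
n² ≥ 2/(12·0.0002) = 833.333 ⇒ n ≥ 28.8675, so the smallest n is 29.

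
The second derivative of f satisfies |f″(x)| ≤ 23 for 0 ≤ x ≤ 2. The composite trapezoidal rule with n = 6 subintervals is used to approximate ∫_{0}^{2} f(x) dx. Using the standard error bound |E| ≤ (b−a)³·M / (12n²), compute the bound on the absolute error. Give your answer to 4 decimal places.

0.4259

|E| ≤ (2)³·23 / (12·6²) = 184/432 = 0.4259.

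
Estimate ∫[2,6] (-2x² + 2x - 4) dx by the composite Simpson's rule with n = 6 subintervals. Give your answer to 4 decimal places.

h = (6 − 2)/6 = 0.666667.
Nodes x₀,…,x₆ = 2, 2.666667, 3.333333, 4, 4.666667, 5.333333, 6.
f(x) = -2x² + 2x - 4: f₀=-8, f₁=-12.888889, f₂=-19.555556, f₃=-28, f₄=-38.222222, f₅=-50.222222, f₆=-64.
(h/3)·[f₀ + 4f₁ + 2f₂ + 4f₃ + 2f₄ + 4f₅ + f₆] = 0.222222·(-552) = -122.6667.

-122.6667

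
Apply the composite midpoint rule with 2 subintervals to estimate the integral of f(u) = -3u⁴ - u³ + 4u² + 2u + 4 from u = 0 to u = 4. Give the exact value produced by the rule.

-436

h = (4 − 0)/2 = 2.
Midpoints m₁,…,m₂ = 1, 3.
f(m₁)=6, f(m₂)=-224.
h·[f(m₁) + f(m₂)] = 2·(-218) = -436.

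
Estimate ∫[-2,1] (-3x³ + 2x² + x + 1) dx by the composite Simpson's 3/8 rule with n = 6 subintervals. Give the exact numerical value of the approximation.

h = (1 − (-2))/6 = 0.5.
Nodes x₀,…,x₆ = -2, -1.5, -1, -0.5, 0, 0.5, 1.
f(x) = -3x³ + 2x² + x + 1: f₀=31, f₁=14.125, f₂=5, f₃=1.375, f₄=1, f₅=1.625, f₆=1.
(3h/8)·[f₀ + 3f₁ + 3f₂ + 2f₃ + 3f₄ + 3f₅ + f₆] = 0.1875·(100) = 18.75.

18.75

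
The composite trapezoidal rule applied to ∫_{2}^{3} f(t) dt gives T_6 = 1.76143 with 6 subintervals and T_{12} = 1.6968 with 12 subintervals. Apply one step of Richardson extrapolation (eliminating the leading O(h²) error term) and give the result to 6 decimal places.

R = (4·T_{12} − T_6) / 3 = (4·1.6968 − 1.76143)/3 = (5.02577)/3 = 1.675257.

1.675257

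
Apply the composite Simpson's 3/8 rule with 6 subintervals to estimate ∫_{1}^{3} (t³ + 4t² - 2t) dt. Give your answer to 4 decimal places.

46.6667

h = (3 − 1)/6 = 0.333333.
Nodes t₀,…,t₆ = 1, 1.333333, 1.666667, 2, 2.333333, 2.666667, 3.
f(t) = t³ + 4t² - 2t: f₀=3, f₁=6.814815, f₂=12.407407, f₃=20, f₄=29.814815, f₅=42.074074, f₆=57.
(3h/8)·[f₀ + 3f₁ + 3f₂ + 2f₃ + 3f₄ + 3f₅ + f₆] = 0.125·(373.333333) = 46.6667.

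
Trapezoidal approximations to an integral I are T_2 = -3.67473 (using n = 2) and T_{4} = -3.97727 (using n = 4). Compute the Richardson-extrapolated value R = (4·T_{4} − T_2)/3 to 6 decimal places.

R = (4·T_{4} − T_2) / 3 = (4·(-3.97727) − (-3.67473))/3 = (-12.23435)/3 = -4.078117.

-4.078117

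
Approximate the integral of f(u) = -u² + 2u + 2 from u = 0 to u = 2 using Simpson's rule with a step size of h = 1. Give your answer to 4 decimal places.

5.3333

h = (2 − 0)/2 = 1.
Nodes u₀,…,u₂ = 0, 1, 2.
f(u) = -u² + 2u + 2: f₀=2, f₁=3, f₂=2.
(h/3)·[f₀ + 4f₁ + f₂] = 0.333333·(16) = 5.3333.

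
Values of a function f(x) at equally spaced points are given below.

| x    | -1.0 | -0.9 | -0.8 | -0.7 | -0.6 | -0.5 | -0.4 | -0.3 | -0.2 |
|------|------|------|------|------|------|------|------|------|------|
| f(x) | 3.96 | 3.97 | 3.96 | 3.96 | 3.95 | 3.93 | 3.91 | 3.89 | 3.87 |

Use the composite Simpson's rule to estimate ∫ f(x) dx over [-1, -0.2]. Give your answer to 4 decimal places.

3.1490

h = 0.1, n = 8.
(h/3)·[y₀ + 4y₁ + 2y₂ + 4y₃ + 2y₄ + 4y₅ + 2y₆ + 4y₇ + y₈] = 0.033333·(94.47) = 3.1490.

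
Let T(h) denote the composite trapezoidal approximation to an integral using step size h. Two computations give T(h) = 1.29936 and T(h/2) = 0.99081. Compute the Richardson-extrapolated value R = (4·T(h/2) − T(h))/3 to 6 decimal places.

0.887960

R = (4·T(h/2) − T(h)) / 3 = (4·0.99081 − 1.29936)/3 = (2.66388)/3 = 0.887960.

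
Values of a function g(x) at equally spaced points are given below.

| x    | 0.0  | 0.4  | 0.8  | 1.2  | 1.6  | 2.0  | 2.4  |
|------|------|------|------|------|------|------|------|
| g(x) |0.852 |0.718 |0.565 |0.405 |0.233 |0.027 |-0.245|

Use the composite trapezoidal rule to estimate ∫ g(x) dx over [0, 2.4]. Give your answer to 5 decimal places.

0.90060

h = 0.4, n = 6.
(h/2)·[y₀ + 2y₁ + 2y₂ + 2y₃ + 2y₄ + 2y₅ + y₆] = 0.2·(4.503) = 0.90060.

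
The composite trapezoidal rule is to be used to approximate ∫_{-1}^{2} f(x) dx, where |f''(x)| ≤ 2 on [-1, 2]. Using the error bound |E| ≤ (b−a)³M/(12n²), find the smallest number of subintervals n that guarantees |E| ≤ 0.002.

48

Need 54/(12n²) ≤ 0.002.
n² ≥ 54/(12·0.002) = 2250 ⇒ n ≥ 47.4342, so the smallest n is 48.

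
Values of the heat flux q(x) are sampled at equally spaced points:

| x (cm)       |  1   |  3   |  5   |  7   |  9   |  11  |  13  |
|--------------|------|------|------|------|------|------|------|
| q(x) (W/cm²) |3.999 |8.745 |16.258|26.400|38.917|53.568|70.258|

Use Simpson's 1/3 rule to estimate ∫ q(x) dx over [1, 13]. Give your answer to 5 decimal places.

359.63933

h = 2, n = 6.
(h/3)·[y₀ + 4y₁ + 2y₂ + 4y₃ + 2y₄ + 4y₅ + y₆] = 0.666667·(539.459) = 359.63933.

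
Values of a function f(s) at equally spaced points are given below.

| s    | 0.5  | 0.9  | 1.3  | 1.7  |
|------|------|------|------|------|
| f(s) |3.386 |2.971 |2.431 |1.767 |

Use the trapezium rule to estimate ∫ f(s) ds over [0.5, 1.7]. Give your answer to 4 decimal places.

3.1914

h = 0.4, n = 3.
(h/2)·[y₀ + 2y₁ + 2y₂ + y₃] = 0.2·(15.957) = 3.1914.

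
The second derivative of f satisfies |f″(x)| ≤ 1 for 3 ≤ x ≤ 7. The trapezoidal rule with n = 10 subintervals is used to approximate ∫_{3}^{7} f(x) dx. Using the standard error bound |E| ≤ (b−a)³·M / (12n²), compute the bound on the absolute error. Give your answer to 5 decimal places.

|E| ≤ (4)³·1 / (12·10²) = 64/1200 = 0.05333.

0.05333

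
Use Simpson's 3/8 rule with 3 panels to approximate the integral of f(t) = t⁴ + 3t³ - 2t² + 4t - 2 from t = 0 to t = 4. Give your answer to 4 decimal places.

h = (4 − 0)/3 = 1.333333.
Nodes t₀,…,t₃ = 0, 1.333333, 2.666667, 4.
f(t) = t⁴ + 3t³ - 2t² + 4t - 2: f₀=-2, f₁=10.049383, f₂=101.901235, f₃=430.
(3h/8)·[f₀ + 3f₁ + 3f₂ + f₃] = 0.5·(763.851852) = 381.9259.

381.9259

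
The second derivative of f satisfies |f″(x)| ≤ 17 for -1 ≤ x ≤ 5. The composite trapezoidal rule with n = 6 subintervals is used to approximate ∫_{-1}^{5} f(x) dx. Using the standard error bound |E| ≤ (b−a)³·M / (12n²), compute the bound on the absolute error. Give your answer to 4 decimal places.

|E| ≤ (6)³·17 / (12·6²) = 3672/432 = 8.5000.

8.5000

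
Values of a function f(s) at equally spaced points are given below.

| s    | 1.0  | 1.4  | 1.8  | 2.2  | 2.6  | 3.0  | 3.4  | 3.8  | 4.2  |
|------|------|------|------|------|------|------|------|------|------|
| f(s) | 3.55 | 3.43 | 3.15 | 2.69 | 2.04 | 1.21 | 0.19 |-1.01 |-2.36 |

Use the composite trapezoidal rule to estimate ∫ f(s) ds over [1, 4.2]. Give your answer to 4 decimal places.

h = 0.4, n = 8.
(h/2)·[y₀ + 2y₁ + 2y₂ + 2y₃ + 2y₄ + 2y₅ + 2y₆ + 2y₇ + y₈] = 0.2·(24.59) = 4.9180.

4.9180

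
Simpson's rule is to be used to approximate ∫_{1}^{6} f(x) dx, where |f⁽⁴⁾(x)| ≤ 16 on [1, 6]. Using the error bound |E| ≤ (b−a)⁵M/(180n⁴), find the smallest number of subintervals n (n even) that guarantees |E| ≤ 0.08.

Need 50000/(180n⁴) ≤ 0.08.
n⁴ ≥ 50000/(180·0.08) = 3472.22 ⇒ n ≥ 7.6763, so the smallest even n is 8. (n must be even for Simpson's rule.)

8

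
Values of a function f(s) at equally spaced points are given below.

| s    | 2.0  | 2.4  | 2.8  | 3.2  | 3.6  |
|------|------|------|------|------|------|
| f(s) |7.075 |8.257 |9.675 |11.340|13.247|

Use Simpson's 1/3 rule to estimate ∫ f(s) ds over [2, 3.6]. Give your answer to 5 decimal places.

15.74133

h = 0.4, n = 4.
(h/3)·[y₀ + 4y₁ + 2y₂ + 4y₃ + y₄] = 0.133333·(118.060) = 15.74133.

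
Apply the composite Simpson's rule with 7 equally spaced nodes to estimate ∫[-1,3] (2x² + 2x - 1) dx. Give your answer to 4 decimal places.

h = (3 − (-1))/6 = 0.666667.
Nodes x₀,…,x₆ = -1, -0.333333, 0.333333, 1, 1.666667, 2.333333, 3.
f(x) = 2x² + 2x - 1: f₀=-1, f₁=-1.444444, f₂=-0.111111, f₃=3, f₄=7.888889, f₅=14.555556, f₆=23.
(h/3)·[f₀ + 4f₁ + 2f₂ + 4f₃ + 2f₄ + 4f₅ + f₆] = 0.222222·(102) = 22.6667.

22.6667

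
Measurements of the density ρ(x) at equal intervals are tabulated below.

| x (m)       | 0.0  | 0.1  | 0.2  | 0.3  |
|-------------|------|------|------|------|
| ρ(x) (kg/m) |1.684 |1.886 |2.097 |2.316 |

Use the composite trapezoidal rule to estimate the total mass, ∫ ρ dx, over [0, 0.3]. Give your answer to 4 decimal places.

h = 0.1, n = 3.
(h/2)·[y₀ + 2y₁ + 2y₂ + y₃] = 0.05·(11.966) = 0.5983.

0.5983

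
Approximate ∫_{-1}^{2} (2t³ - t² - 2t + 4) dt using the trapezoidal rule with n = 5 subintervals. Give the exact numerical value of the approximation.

h = (2 − (-1))/5 = 0.6.
Nodes t₀,…,t₅ = -1, -0.4, 0.2, 0.8, 1.4, 2.
f(t) = 2t³ - t² - 2t + 4: f₀=3, f₁=4.512, f₂=3.576, f₃=2.784, f₄=4.728, f₅=12.
(h/2)·[f₀ + 2f₁ + 2f₂ + 2f₃ + 2f₄ + f₅] = 0.3·(46.2) = 13.86.

13.86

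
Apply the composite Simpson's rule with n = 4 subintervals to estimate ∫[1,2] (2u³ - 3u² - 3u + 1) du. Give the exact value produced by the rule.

-3

h = (2 − 1)/4 = 0.25.
Nodes u₀,…,u₄ = 1, 1.25, 1.5, 1.75, 2.
f(u) = 2u³ - 3u² - 3u + 1: f₀=-3, f₁=-3.53125, f₂=-3.5, f₃=-2.71875, f₄=-1.
(h/3)·[f₀ + 4f₁ + 2f₂ + 4f₃ + f₄] = 0.083333·(-36) = -3.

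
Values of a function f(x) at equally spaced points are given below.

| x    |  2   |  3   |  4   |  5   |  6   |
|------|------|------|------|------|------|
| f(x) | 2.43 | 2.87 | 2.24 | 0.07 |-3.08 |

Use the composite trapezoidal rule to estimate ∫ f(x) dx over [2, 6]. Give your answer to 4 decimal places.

h = 1, n = 4.
(h/2)·[y₀ + 2y₁ + 2y₂ + 2y₃ + y₄] = 0.5·(9.71) = 4.8550.

4.8550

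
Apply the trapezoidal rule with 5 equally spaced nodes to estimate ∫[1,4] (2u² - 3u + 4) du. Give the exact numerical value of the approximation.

h = (4 − 1)/4 = 0.75.
Nodes u₀,…,u₄ = 1, 1.75, 2.5, 3.25, 4.
f(u) = 2u² - 3u + 4: f₀=3, f₁=4.875, f₂=9, f₃=15.375, f₄=24.
(h/2)·[f₀ + 2f₁ + 2f₂ + 2f₃ + f₄] = 0.375·(85.5) = 32.0625.

32.0625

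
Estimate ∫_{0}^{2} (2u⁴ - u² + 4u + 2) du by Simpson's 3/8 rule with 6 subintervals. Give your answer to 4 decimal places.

22.1481

h = (2 − 0)/6 = 0.333333.
Nodes u₀,…,u₆ = 0, 0.333333, 0.666667, 1, 1.333333, 1.666667, 2.
f(u) = 2u⁴ - u² + 4u + 2: f₀=2, f₁=3.246914, f₂=4.617284, f₃=7, f₄=11.876543, f₅=21.320988, f₆=38.
(3h/8)·[f₀ + 3f₁ + 3f₂ + 2f₃ + 3f₄ + 3f₅ + f₆] = 0.125·(177.185185) = 22.1481.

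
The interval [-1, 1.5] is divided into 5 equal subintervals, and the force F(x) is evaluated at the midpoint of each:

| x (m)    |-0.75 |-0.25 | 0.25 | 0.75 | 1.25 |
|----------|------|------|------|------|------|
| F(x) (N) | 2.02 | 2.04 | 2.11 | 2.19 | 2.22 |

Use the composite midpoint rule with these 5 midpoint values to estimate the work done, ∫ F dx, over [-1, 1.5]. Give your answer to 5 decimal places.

5.29000

h = 0.5, n = 5.
h·[y(m₁) + y(m₂) + y(m₃) + y(m₄) + y(m₅)] = 0.5·(10.58) = 5.29000.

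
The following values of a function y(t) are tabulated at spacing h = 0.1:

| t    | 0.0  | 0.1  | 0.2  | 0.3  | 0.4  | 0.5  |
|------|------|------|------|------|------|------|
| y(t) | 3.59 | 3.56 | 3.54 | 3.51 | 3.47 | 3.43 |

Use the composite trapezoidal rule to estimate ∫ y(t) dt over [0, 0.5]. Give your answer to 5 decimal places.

1.75900

h = 0.1, n = 5.
(h/2)·[y₀ + 2y₁ + 2y₂ + 2y₃ + 2y₄ + y₅] = 0.05·(35.18) = 1.75900.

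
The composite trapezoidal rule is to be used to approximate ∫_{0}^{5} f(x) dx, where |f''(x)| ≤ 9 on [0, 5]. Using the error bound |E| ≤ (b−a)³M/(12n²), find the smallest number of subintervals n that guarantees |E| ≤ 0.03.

56

Need 1125/(12n²) ≤ 0.03.
n² ≥ 1125/(12·0.03) = 3125 ⇒ n ≥ 55.9017, so the smallest n is 56.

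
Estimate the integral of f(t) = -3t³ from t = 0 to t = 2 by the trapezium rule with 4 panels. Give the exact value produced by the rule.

h = (2 − 0)/4 = 0.5.
Nodes t₀,…,t₄ = 0, 0.5, 1, 1.5, 2.
f(t) = -3t³: f₀=0, f₁=-0.375, f₂=-3, f₃=-10.125, f₄=-24.
(h/2)·[f₀ + 2f₁ + 2f₂ + 2f₃ + f₄] = 0.25·(-51) = -12.75.

-12.75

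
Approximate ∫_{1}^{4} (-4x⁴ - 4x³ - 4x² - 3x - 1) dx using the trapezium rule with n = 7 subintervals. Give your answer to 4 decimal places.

-1201.4375

h = (4 − 1)/7 = 0.428571.
Nodes x₀,…,x₇ = 1, 1.428571, 1.857143, 2.285714, 2.714286, 3.142857, 3.571429, 4.
f(x) = -4x⁴ - 4x³ - 4x² - 3x - 1: f₀=-16, f₁=-41.770512, f₂=-93.570179, f₃=-185.703040, f₄=-335.711787, f₅=-564.377759, f₆=-895.720950, f₇=-1357.
(h/2)·[f₀ + 2f₁ + 2f₂ + 2f₃ + 2f₄ + 2f₅ + 2f₆ + f₇] = 0.214286·(-5606.708455) = -1201.4375.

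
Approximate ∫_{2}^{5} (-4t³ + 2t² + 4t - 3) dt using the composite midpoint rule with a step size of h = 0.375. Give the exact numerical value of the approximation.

h = (5 − 2)/8 = 0.375.
Midpoints m₁,…,m₈ = 2.1875, 2.5625, 2.9375, 3.3125, 3.6875, 4.0625, 4.4375, 4.8125.
f(m₁)=-26.5498046875, f(m₂)=-46.9228515625, f(m₃)=-75.3818359375, f(m₄)=-113.1923828125, f(m₅)=-161.6201171875, f(m₆)=-221.9306640625, f(m₇)=-295.3896484375, f(m₈)=-383.2626953125.
h·[f(m₁) + f(m₂) + f(m₃) + f(m₄) + f(m₅) + f(m₆) + f(m₇) + f(m₈)] = 0.375·(-1324.25) = -496.59375.

-496.59375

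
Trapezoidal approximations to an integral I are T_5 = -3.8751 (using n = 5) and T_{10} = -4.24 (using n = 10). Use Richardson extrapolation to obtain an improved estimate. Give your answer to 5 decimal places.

-4.36163

R = (4·T_{10} − T_5) / 3 = (4·(-4.24) − (-3.8751))/3 = (-13.0849)/3 = -4.36163.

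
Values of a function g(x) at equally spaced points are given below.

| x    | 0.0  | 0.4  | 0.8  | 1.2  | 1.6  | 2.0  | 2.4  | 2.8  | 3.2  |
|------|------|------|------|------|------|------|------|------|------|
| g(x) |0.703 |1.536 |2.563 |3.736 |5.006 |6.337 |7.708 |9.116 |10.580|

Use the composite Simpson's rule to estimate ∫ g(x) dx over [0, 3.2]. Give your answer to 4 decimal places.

h = 0.4, n = 8.
(h/3)·[y₀ + 4y₁ + 2y₂ + 4y₃ + 2y₄ + 4y₅ + 2y₆ + 4y₇ + y₈] = 0.133333·(124.737) = 16.6316.

16.6316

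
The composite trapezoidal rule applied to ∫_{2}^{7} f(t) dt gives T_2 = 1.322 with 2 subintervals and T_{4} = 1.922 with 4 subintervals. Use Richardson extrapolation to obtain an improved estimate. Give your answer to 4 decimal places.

R = (4·T_{4} − T_2) / 3 = (4·1.922 − 1.322)/3 = (6.366)/3 = 2.1220.

2.1220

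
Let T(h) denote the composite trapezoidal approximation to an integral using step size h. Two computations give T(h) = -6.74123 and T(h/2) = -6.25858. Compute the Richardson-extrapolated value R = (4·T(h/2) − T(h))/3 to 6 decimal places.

R = (4·T(h/2) − T(h)) / 3 = (4·(-6.25858) − (-6.74123))/3 = (-18.29309)/3 = -6.097697.

-6.097697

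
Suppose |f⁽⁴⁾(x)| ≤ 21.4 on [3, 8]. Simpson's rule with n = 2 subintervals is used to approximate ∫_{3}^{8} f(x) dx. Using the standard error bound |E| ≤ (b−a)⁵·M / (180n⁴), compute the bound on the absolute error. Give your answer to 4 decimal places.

|E| ≤ (5)⁵·21.4 / (180·2⁴) = 66875/2880 = 23.2205.

23.2205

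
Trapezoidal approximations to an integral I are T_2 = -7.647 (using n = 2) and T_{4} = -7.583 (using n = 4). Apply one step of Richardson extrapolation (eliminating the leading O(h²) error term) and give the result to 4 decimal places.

-7.5617

R = (4·T_{4} − T_2) / 3 = (4·(-7.583) − (-7.647))/3 = (-22.685)/3 = -7.5617.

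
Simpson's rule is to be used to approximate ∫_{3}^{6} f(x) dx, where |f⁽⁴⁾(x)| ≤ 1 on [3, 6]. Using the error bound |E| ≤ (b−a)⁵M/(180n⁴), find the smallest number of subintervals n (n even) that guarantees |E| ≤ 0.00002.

Need 243/(180n⁴) ≤ 0.00002.
n⁴ ≥ 243/(180·0.00002) = 67500 ⇒ n ≥ 16.1185, so the smallest even n is 18. (n must be even for Simpson's rule.)

18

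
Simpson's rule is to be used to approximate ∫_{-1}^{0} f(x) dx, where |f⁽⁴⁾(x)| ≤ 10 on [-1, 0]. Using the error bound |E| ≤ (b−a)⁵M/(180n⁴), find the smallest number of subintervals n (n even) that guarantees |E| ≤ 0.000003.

12

Need 10/(180n⁴) ≤ 0.000003.
n⁴ ≥ 10/(180·0.000003) = 18518.5 ⇒ n ≥ 11.6655, so the smallest even n is 12. (n must be even for Simpson's rule.)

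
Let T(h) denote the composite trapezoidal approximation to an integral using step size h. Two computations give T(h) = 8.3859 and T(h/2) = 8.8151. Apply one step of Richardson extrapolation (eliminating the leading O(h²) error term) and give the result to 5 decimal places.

8.95817

R = (4·T(h/2) − T(h)) / 3 = (4·8.8151 − 8.3859)/3 = (26.8745)/3 = 8.95817.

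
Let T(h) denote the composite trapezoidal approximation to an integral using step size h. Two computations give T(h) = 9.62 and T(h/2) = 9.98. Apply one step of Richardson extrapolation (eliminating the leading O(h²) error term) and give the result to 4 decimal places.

10.1000

R = (4·T(h/2) − T(h)) / 3 = (4·9.98 − 9.62)/3 = (30.30)/3 = 10.1000.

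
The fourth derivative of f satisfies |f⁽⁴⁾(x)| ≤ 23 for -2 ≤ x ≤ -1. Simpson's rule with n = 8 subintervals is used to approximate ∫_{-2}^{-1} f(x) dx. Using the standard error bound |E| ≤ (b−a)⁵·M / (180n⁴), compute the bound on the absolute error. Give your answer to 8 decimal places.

|E| ≤ (1)⁵·23 / (180·8⁴) = 23/737280 = 0.00003120.

0.00003120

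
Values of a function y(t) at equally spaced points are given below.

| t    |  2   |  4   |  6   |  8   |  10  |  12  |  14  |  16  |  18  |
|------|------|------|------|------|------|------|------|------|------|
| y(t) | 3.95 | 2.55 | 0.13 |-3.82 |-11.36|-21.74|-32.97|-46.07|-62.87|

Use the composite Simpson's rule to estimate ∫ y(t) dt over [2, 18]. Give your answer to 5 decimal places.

h = 2, n = 8.
(h/3)·[y₀ + 4y₁ + 2y₂ + 4y₃ + 2y₄ + 4y₅ + 2y₆ + 4y₇ + y₈] = 0.666667·(-423.64) = -282.42667.

-282.42667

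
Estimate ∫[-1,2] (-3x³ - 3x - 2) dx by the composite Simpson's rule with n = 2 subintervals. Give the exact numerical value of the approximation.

h = (2 − (-1))/2 = 1.5.
Nodes x₀,…,x₂ = -1, 0.5, 2.
f(x) = -3x³ - 3x - 2: f₀=4, f₁=-3.875, f₂=-32.
(h/3)·[f₀ + 4f₁ + f₂] = 0.5·(-43.5) = -21.75.

-21.75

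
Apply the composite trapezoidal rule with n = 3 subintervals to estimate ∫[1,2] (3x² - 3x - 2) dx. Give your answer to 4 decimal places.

0.5556

h = (2 − 1)/3 = 0.333333.
Nodes x₀,…,x₃ = 1, 1.333333, 1.666667, 2.
f(x) = 3x² - 3x - 2: f₀=-2, f₁=-0.666667, f₂=1.333333, f₃=4.
(h/2)·[f₀ + 2f₁ + 2f₂ + f₃] = 0.166667·(3.333333) = 0.5556.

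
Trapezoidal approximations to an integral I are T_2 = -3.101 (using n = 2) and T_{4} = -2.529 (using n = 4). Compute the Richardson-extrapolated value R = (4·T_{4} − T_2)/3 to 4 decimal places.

-2.3383

R = (4·T_{4} − T_2) / 3 = (4·(-2.529) − (-3.101))/3 = (-7.015)/3 = -2.3383.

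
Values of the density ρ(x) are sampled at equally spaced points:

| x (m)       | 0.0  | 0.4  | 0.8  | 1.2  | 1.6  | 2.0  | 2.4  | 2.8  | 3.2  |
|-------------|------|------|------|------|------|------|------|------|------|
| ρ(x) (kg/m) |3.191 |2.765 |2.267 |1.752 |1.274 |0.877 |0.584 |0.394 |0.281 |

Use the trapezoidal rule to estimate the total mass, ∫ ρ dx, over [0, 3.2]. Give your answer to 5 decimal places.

h = 0.4, n = 8.
(h/2)·[y₀ + 2y₁ + 2y₂ + 2y₃ + 2y₄ + 2y₅ + 2y₆ + 2y₇ + y₈] = 0.2·(23.298) = 4.65960.

4.65960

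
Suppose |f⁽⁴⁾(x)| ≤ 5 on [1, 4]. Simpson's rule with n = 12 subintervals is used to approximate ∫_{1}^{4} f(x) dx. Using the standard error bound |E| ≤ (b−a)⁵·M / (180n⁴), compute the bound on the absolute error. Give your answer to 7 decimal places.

0.0003255

|E| ≤ (3)⁵·5 / (180·12⁴) = 1215/3732480 = 0.0003255.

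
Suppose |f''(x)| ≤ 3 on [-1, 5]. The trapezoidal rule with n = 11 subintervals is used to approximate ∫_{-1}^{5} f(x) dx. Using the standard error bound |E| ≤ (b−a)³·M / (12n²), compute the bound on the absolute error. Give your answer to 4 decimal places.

|E| ≤ (6)³·3 / (12·11²) = 648/1452 = 0.4463.

0.4463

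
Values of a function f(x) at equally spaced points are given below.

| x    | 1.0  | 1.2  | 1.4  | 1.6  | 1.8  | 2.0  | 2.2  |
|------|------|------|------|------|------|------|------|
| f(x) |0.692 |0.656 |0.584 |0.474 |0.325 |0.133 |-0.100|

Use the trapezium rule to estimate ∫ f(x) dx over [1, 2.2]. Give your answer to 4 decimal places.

0.4936

h = 0.2, n = 6.
(h/2)·[y₀ + 2y₁ + 2y₂ + 2y₃ + 2y₄ + 2y₅ + y₆] = 0.1·(4.936) = 0.4936.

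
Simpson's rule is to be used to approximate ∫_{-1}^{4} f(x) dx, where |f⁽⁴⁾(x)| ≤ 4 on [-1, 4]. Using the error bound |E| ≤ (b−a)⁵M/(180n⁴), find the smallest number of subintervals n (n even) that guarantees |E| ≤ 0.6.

Need 12500/(180n⁴) ≤ 0.6.
n⁴ ≥ 12500/(180·0.6) = 115.741 ⇒ n ≥ 3.2800, so the smallest even n is 4. (n must be even for Simpson's rule.)

4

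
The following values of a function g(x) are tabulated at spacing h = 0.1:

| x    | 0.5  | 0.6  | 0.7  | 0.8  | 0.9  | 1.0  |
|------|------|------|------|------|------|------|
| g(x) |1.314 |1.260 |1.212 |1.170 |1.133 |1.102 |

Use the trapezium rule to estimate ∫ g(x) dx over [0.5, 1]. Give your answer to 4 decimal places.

h = 0.1, n = 5.
(h/2)·[y₀ + 2y₁ + 2y₂ + 2y₃ + 2y₄ + y₅] = 0.05·(11.966) = 0.5983.

0.5983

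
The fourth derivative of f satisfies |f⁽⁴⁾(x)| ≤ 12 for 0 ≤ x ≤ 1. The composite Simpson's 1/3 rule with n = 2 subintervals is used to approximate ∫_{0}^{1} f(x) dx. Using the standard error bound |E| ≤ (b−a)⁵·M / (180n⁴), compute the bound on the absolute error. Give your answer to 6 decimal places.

0.004167

|E| ≤ (1)⁵·12 / (180·2⁴) = 12/2880 = 0.004167.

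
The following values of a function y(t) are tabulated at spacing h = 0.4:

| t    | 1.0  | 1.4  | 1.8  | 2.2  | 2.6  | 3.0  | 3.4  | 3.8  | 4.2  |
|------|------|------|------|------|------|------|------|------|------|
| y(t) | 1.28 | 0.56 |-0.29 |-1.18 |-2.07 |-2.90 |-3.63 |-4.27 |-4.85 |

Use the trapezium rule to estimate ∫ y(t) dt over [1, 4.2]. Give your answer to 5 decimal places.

-6.22600

h = 0.4, n = 8.
(h/2)·[y₀ + 2y₁ + 2y₂ + 2y₃ + 2y₄ + 2y₅ + 2y₆ + 2y₇ + y₈] = 0.2·(-31.13) = -6.22600.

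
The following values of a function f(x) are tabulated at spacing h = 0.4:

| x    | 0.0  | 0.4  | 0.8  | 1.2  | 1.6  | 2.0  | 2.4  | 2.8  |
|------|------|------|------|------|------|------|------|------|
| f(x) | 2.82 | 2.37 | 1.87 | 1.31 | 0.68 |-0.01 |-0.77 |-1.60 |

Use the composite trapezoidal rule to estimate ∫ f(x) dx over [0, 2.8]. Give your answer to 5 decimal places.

2.42400

h = 0.4, n = 7.
(h/2)·[y₀ + 2y₁ + 2y₂ + 2y₃ + 2y₄ + 2y₅ + 2y₆ + y₇] = 0.2·(12.12) = 2.42400.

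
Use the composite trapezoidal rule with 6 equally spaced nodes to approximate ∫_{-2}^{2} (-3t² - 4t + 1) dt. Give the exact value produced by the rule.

-13.28

h = (2 − (-2))/5 = 0.8.
Nodes t₀,…,t₅ = -2, -1.2, -0.4, 0.4, 1.2, 2.
f(t) = -3t² - 4t + 1: f₀=-3, f₁=1.48, f₂=2.12, f₃=-1.08, f₄=-8.12, f₅=-19.
(h/2)·[f₀ + 2f₁ + 2f₂ + 2f₃ + 2f₄ + f₅] = 0.4·(-33.2) = -13.28.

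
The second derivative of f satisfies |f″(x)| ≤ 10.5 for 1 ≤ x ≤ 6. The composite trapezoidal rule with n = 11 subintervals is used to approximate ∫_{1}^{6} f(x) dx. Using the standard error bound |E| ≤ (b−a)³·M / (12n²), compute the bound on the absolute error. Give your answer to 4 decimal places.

0.9039

|E| ≤ (5)³·10.5 / (12·11²) = 1312.5/1452 = 0.9039.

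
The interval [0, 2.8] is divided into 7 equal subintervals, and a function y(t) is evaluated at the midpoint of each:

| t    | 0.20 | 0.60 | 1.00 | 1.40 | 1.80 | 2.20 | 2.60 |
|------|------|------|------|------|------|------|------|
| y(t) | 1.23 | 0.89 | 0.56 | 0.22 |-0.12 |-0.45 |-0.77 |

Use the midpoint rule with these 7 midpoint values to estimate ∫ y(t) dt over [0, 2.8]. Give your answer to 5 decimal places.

h = 0.4, n = 7.
h·[y(m₁) + y(m₂) + y(m₃) + y(m₄) + y(m₅) + y(m₆) + y(m₇)] = 0.4·(1.56) = 0.62400.

0.62400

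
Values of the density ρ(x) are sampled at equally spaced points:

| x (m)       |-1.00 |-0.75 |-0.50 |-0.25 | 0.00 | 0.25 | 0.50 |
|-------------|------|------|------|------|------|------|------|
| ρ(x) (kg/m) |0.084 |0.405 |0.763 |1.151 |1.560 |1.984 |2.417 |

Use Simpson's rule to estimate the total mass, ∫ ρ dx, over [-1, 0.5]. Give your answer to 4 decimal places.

1.7756

h = 0.25, n = 6.
(h/3)·[y₀ + 4y₁ + 2y₂ + 4y₃ + 2y₄ + 4y₅ + y₆] = 0.083333·(21.307) = 1.7756.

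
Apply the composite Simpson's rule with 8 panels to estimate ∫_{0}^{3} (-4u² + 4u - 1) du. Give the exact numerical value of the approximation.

h = (3 − 0)/8 = 0.375.
Nodes u₀,…,u₈ = 0, 0.375, 0.75, 1.125, 1.5, 1.875, 2.25, 2.625, 3.
f(u) = -4u² + 4u - 1: f₀=-1, f₁=-0.0625, f₂=-0.25, f₃=-1.5625, f₄=-4, f₅=-7.5625, f₆=-12.25, f₇=-18.0625, f₈=-25.
(h/3)·[f₀ + 4f₁ + 2f₂ + 4f₃ + 2f₄ + 4f₅ + 2f₆ + 4f₇ + f₈] = 0.125·(-168) = -21.

-21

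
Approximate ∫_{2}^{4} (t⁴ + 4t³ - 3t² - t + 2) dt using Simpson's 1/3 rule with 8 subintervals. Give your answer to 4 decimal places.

380.4010

h = (4 − 2)/8 = 0.25.
Nodes t₀,…,t₈ = 2, 2.25, 2.5, 2.75, 3, 3.25, 3.5, 3.75, 4.
f(t) = t⁴ + 4t³ - 3t² - t + 2: f₀=36, f₁=55.75390625, f₂=82.3125, f₃=116.94140625, f₄=161, f₅=215.94140625, f₆=283.3125, f₇=364.75390625, f₈=462.
(h/3)·[f₀ + 4f₁ + 2f₂ + 4f₃ + 2f₄ + 4f₅ + 2f₆ + 4f₇ + f₈] = 0.083333·(4564.8125) = 380.4010.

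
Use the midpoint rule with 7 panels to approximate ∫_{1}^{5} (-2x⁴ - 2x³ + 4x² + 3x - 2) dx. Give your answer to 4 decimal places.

-1353.2711

h = (5 − 1)/7 = 0.571429.
Midpoints m₁,…,m₇ = 1.285714, 1.857143, 2.428571, 3, 3.571429, 4.142857, 4.714286.
f(m₁)=-1.246564, f(m₂)=-19.234069, f(m₃)=-69.341524, f(m₄)=-173, f(m₅)=-356.758434, f(m₆)=-652.283632, f(m₇)=-1096.360267.
h·[f(m₁) + f(m₂) + f(m₃) + f(m₄) + f(m₅) + f(m₆) + f(m₇)] = 0.571429·(-2368.224490) = -1353.2711.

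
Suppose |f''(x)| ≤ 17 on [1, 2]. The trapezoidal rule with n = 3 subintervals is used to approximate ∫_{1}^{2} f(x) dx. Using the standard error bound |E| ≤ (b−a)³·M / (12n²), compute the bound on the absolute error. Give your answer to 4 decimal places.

0.1574

|E| ≤ (1)³·17 / (12·3²) = 17/108 = 0.1574.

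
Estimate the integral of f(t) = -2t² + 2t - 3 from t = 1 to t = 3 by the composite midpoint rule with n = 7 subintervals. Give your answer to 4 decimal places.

h = (3 − 1)/7 = 0.285714.
Midpoints m₁,…,m₇ = 1.142857, 1.428571, 1.714286, 2, 2.285714, 2.571429, 2.857143.
f(m₁)=-3.326531, f(m₂)=-4.224490, f(m₃)=-5.448980, f(m₄)=-7, f(m₅)=-8.877551, f(m₆)=-11.081633, f(m₇)=-13.612245.
h·[f(m₁) + f(m₂) + f(m₃) + f(m₄) + f(m₅) + f(m₆) + f(m₇)] = 0.285714·(-53.571429) = -15.3061.

-15.3061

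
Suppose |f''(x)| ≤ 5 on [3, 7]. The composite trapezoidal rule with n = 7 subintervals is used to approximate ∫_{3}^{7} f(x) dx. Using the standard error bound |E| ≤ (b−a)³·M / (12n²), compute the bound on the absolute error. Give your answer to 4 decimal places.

|E| ≤ (4)³·5 / (12·7²) = 320/588 = 0.5442.

0.5442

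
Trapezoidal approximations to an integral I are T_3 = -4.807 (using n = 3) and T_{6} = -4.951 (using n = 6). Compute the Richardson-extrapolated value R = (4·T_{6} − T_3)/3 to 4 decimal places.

R = (4·T_{6} − T_3) / 3 = (4·(-4.951) − (-4.807))/3 = (-14.997)/3 = -4.9990.

-4.9990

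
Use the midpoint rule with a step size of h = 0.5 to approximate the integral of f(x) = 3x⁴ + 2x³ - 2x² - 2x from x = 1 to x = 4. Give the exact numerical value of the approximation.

675.62890625

h = (4 − 1)/6 = 0.5.
Midpoints m₁,…,m₆ = 1.25, 1.75, 2.25, 2.75, 3.25, 3.75.
f(m₁)=5.60546875, f(m₂)=29.23046875, f(m₃)=85.04296875, f(m₄)=192.54296875, f(m₅)=375.73046875, f(m₆)=663.10546875.
h·[f(m₁) + f(m₂) + f(m₃) + f(m₄) + f(m₅) + f(m₆)] = 0.5·(1351.2578125) = 675.62890625.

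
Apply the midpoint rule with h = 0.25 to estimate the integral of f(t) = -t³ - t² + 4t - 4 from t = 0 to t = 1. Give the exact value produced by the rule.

h = (1 − 0)/4 = 0.25.
Midpoints m₁,…,m₄ = 0.125, 0.375, 0.625, 0.875.
f(m₁)=-3.517578125, f(m₂)=-2.693359375, f(m₃)=-2.134765625, f(m₄)=-1.935546875.
h·[f(m₁) + f(m₂) + f(m₃) + f(m₄)] = 0.25·(-10.28125) = -2.5703125.

-2.5703125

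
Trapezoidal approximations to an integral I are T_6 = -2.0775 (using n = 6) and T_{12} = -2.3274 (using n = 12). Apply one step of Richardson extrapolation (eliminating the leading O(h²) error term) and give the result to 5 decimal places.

R = (4·T_{12} − T_6) / 3 = (4·(-2.3274) − (-2.0775))/3 = (-7.2321)/3 = -2.41070.

-2.41070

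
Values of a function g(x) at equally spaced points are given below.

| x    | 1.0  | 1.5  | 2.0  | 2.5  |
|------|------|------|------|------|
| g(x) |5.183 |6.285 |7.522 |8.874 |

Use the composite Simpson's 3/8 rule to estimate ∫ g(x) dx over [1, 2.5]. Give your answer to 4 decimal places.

h = 0.5, n = 3.
(3h/8)·[y₀ + 3y₁ + 3y₂ + y₃] = 0.1875·(55.478) = 10.4021.

10.4021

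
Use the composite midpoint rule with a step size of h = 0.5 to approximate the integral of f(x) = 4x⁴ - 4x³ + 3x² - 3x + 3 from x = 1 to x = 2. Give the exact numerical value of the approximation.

h = (2 − 1)/2 = 0.5.
Midpoints m₁,…,m₂ = 1.25, 1.75.
f(m₁)=5.890625, f(m₂)=23.015625.
h·[f(m₁) + f(m₂)] = 0.5·(28.90625) = 14.453125.

14.453125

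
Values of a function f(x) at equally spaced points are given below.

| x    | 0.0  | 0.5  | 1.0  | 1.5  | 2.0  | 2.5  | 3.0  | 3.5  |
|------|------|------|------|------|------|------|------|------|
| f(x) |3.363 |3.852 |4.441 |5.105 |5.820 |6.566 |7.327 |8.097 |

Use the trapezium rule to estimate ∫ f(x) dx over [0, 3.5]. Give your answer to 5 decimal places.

h = 0.5, n = 7.
(h/2)·[y₀ + 2y₁ + 2y₂ + 2y₃ + 2y₄ + 2y₅ + 2y₆ + y₇] = 0.25·(77.682) = 19.42050.

19.42050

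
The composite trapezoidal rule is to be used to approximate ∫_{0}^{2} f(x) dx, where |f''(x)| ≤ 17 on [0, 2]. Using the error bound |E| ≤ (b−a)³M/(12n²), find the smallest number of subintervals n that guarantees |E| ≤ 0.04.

Need 136/(12n²) ≤ 0.04.
n² ≥ 136/(12·0.04) = 283.333 ⇒ n ≥ 16.8325, so the smallest n is 17.

17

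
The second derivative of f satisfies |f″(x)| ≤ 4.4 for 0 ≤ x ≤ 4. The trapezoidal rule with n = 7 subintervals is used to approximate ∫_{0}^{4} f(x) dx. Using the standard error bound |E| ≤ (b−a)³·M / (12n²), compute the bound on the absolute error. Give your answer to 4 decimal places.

0.4789

|E| ≤ (4)³·4.4 / (12·7²) = 281.6/588 = 0.4789.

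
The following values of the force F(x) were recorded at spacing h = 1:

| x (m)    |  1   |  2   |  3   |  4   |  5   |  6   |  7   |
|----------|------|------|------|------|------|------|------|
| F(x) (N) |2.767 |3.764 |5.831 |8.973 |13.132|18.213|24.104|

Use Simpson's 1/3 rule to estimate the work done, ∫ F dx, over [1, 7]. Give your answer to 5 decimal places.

62.86567

h = 1, n = 6.
(h/3)·[y₀ + 4y₁ + 2y₂ + 4y₃ + 2y₄ + 4y₅ + y₆] = 0.333333·(188.597) = 62.86567.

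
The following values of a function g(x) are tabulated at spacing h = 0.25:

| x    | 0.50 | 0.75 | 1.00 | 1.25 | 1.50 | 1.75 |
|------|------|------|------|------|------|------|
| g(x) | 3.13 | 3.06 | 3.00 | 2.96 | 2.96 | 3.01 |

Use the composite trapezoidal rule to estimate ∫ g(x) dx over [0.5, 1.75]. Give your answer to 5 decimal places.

h = 0.25, n = 5.
(h/2)·[y₀ + 2y₁ + 2y₂ + 2y₃ + 2y₄ + y₅] = 0.125·(30.10) = 3.76250.

3.76250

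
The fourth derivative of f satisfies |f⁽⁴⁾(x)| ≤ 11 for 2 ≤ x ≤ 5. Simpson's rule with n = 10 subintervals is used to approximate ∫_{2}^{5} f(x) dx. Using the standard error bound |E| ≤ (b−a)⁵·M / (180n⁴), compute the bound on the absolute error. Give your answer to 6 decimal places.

0.001485

|E| ≤ (3)⁵·11 / (180·10⁴) = 2673/1800000 = 0.001485.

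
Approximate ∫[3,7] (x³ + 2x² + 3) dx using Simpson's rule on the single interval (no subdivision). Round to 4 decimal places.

S = (b−a)/6 · [f(3) + 4f(5) + f(7)] = 0.666667·[48 + 4·178 + 444] = 802.6667.

802.6667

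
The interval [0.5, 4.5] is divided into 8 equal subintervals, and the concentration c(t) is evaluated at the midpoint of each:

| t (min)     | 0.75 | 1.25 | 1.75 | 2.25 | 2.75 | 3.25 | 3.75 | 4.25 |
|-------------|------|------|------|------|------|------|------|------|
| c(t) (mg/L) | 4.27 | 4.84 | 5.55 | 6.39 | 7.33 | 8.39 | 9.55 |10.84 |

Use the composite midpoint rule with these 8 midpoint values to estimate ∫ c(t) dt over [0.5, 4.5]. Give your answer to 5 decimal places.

28.58000

h = 0.5, n = 8.
h·[y(m₁) + y(m₂) + y(m₃) + y(m₄) + y(m₅) + y(m₆) + y(m₇) + y(m₈)] = 0.5·(57.16) = 28.58000.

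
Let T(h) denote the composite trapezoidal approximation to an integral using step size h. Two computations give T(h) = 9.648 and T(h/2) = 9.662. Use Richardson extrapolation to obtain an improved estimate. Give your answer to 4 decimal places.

R = (4·T(h/2) − T(h)) / 3 = (4·9.662 − 9.648)/3 = (29.000)/3 = 9.6667.

9.6667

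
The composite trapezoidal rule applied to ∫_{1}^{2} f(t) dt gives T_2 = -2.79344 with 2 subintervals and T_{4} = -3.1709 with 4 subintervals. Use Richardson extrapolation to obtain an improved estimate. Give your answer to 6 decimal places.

-3.296720

R = (4·T_{4} − T_2) / 3 = (4·(-3.1709) − (-2.79344))/3 = (-9.89016)/3 = -3.296720.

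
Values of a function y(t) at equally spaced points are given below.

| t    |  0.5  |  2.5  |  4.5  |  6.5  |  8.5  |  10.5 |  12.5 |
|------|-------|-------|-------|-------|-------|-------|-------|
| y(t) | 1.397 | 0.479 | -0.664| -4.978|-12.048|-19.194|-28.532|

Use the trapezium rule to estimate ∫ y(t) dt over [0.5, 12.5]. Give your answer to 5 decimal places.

h = 2, n = 6.
(h/2)·[y₀ + 2y₁ + 2y₂ + 2y₃ + 2y₄ + 2y₅ + y₆] = 1·(-99.945) = -99.94500.

-99.94500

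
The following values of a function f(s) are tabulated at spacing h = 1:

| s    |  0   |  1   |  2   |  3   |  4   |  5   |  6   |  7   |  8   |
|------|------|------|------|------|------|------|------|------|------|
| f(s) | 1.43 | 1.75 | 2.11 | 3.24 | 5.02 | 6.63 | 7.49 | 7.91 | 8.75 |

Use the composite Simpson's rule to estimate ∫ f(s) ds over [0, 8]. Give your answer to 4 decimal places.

39.1800

h = 1, n = 8.
(h/3)·[y₀ + 4y₁ + 2y₂ + 4y₃ + 2y₄ + 4y₅ + 2y₆ + 4y₇ + y₈] = 0.333333·(117.54) = 39.1800.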